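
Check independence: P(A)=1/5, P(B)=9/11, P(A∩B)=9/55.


P(A)*P(B) = 1/5*9/11 = 9/55
P(A∩B) = 9/55, which equals P(A)P(B), so independent

Yes, A and B are independent


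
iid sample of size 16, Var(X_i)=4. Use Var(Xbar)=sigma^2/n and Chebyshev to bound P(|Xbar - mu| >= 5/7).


Var(Xbar) = Var(X)/n = 4/16
Chebyshev: P(|Xbar-mu| >= 5/7) <= Var(Xbar)/(5/7)^2 = (1/4)/(25/49) = 49/100

49/100


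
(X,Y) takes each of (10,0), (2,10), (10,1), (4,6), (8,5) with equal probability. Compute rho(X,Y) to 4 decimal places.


Cov(X,Y) = -11.1200, Var(X) = 10.5600, Var(Y) = 13.0400
rho = Cov/(sqrt(VarX)*sqrt(VarY)) = -0.9476

-0.9476


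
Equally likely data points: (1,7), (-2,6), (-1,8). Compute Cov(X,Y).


E[X]=-2/3, E[Y]=7, E[XY]=-13/3
Cov(X,Y) = E[XY] - E[X]E[Y] = -13/3 + 2/3*7 = 1/3

1/3


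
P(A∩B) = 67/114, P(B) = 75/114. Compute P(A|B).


P(A|B) = P(A∩B)/P(B) = (67/114)/(75/114) = 67/75

67/75


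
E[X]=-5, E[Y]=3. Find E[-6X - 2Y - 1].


E[-6X - 2Y - 1] = -6*E[X] - 2*E[Y] - 1
= (-6)*(-5) + (-2)*(3) + (-1)
= 30 - 6 - 1 = 23

23


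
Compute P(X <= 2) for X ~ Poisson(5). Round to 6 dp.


P(X<=2) = e^(-5)*5^0/0! + e^(-5)*5^1/1! + e^(-5)*5^2/2!
≈ 0.0067379470 + 0.0336897350 + 0.0842243375
= 0.1246520195
≈ 0.124652

0.124652


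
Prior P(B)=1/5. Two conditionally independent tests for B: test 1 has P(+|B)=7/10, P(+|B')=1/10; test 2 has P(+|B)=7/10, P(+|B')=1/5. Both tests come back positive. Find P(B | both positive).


After test 1: P(+) = 7/10*1/5 + 1/10*4/5 = 11/50
P(B|+) = (7/50)/(11/50) = 7/11
After test 2 (use post1 as new prior): P(+) = 7/10*7/11 + 1/5*4/11 = 57/110
P(B|+,+) = (49/110)/(57/110) = 49/57

49/57


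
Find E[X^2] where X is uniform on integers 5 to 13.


E[X^2] = (1/9) * sum(x^2 for x=5..13)
= 789/9 = 263/3

263/3


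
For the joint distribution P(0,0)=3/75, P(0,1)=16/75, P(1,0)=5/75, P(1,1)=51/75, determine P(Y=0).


P(Y=0) = P(0,0)+P(1,0) = 3/75 + 5/75 = 8/75

8/75


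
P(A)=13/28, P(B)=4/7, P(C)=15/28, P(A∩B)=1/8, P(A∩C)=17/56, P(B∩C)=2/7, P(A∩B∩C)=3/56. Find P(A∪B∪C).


P(A∪B∪C) = P(A)+P(B)+P(C) - P(AB)-P(AC)-P(BC) + P(ABC)
= 13/28+4/7+15/28 - 1/8-17/56-2/7 + 3/56
= 51/56

51/56


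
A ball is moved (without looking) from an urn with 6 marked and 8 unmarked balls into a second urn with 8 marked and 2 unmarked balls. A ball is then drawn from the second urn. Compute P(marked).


P(transfer marked) = 6/14 = 3/7; P(transfer unmarked) = 4/7
If marked transferred: Urn II has 9 marked of 11, so P(marked|marked moved) = 9/11
If unmarked transferred: Urn II has 8 marked of 11, so P(marked|unmarked moved) = 8/11
By total probability: P(marked) = 3/7*9/11 + 4/7*8/11 = 59/77

59/77


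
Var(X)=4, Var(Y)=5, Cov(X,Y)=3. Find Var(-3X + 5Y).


Var(-3X + 5Y) = (-3)^2*Var(X) + 5^2*Var(Y) + 2*(-3)*5*Cov(X,Y)
= 9*4 + 25*5 - 30*3
= 36 + 125 - 90 = 71

71


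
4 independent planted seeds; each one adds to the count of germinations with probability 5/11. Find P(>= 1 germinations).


P(at least one) = 1 - P(none)
P(none) = (1 - 5/11)^4 = (6/11)^4 = 1296/14641
P(at least one) = 1 - 1296/14641 = 13345/14641

13345/14641


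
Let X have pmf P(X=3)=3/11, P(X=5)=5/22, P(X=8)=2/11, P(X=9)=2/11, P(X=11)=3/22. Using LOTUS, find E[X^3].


E[X^3] = sum(g(x)*P(x))
= 27*3/11 + 125*5/22 + 512*2/11 + 729*2/11 + 1331*3/22
= 4872/11

4872/11


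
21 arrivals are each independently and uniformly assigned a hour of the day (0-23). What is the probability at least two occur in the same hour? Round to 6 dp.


P(all different) = prod((24-i)/24 for i=0..20) = 0.000001
P(at least one match) = 1 - 0.000001 = 0.999999

0.999999


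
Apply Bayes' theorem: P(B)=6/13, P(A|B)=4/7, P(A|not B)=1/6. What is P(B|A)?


P(A) = P(A|B)P(B) + P(A|B')P(B') = 4/7*6/13 + 1/6*7/13 = 193/546
P(B|A) = P(A|B)P(B)/P(A) = (24/91)/(193/546) = 144/193

144/193


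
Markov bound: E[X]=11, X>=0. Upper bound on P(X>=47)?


Markov: P(X >= a) <= E[X]/a
P(X >= 47) <= 11/47

11/47


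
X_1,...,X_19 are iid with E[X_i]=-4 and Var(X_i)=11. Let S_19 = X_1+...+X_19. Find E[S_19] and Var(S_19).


E[S_n] = n*mu = 19*-4 = -76
Var(S_n) = n*sigma^2 = 19*11 = 209

E[S_19]=-76, Var(S_19)=209


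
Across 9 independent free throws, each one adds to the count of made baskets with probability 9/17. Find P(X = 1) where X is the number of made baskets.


P(X=1) = C(9,1) * p^1 * (1-p)^8
= 9 * 9/17 * 16777216/6975757441
= 1358954496/118587876497

1358954496/118587876497


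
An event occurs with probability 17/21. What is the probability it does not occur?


P(A') = 1 - P(A) = 1 - 17/21 = 4/21

4/21


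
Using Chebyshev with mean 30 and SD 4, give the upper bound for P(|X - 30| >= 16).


k = 16/4 = 4
Chebyshev: P(|X-mu| >= k*sigma) <= 1/k^2 = 1/4^2 = 1/16

1/16


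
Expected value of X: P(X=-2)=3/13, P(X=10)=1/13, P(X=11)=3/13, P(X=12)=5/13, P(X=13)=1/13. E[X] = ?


E[X] = sum(x * P(x))
= -2*3/13 + 10*1/13 + 11*3/13 + 12*5/13 + 13*1/13
= 110/13

110/13


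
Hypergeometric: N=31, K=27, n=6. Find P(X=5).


P(X=5) = C(27,5)*C(4,1) / C(31,6)
= 80730*4 / 736281
= 322920/736281 = 2760/6293

2760/6293


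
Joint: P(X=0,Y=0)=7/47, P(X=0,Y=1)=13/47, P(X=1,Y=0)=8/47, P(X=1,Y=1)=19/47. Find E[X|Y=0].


P(Y=0) = 15/47
E[X|Y=0] = (0*7 + 1*8)/15 = 8/15

8/15


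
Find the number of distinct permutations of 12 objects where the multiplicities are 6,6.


12! = 479001600
Denominator: 6!=720 * 6!=720
Coefficient = 479001600 / 518400 = 924

924


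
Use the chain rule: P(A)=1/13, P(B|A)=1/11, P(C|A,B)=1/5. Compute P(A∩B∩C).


P(A∩B∩C) = P(A) * P(B|A) * P(C|A∩B)
= 1/13 * 1/11 * 1/5
= 1/143 * 1/5 = 1/715

1/715


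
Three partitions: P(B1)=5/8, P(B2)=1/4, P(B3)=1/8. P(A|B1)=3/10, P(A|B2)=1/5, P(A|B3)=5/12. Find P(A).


P(A) = P(A|B1)P(B1) + P(A|B2)P(B2) + P(A|B3)P(B3)
= 3/10*5/8 + 1/5*1/4 + 5/12*1/8
= 3/16 + 1/20 + 5/96 = 139/480

139/480


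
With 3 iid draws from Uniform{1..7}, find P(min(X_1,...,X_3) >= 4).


P(min >= 4) = P(all X_i >= 4) = (P(X_1 >= 4))^3
= (4/7)^3 = 64/343

64/343


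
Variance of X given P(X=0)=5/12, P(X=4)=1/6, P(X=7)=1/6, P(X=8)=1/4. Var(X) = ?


E[X] = 23/6, E[X^2] = 161/6
Var(X) = E[X^2] - (E[X])^2 = 161/6 - (23/6)^2 = 437/36

437/36


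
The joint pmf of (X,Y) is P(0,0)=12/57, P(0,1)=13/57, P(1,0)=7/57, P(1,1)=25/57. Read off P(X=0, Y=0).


Read from table: P(X=0, Y=0) = 12/57 = 4/19

4/19


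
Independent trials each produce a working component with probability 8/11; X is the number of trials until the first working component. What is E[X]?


For geometric (trials until first success), E[X] = 1/p = 1/(8/11) = 11/8

11/8


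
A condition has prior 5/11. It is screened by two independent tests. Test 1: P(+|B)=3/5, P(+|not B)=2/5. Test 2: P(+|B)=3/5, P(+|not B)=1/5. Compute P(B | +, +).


After test 1: P(+) = 3/5*5/11 + 2/5*6/11 = 27/55
P(B|+) = (3/11)/(27/55) = 5/9
After test 2 (use post1 as new prior): P(+) = 3/5*5/9 + 1/5*4/9 = 19/45
P(B|+,+) = (1/3)/(19/45) = 15/19

15/19


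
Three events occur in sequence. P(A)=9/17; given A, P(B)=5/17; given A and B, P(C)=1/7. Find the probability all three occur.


P(A∩B∩C) = P(A) * P(B|A) * P(C|A∩B)
= 9/17 * 5/17 * 1/7
= 45/289 * 1/7 = 45/2023

45/2023


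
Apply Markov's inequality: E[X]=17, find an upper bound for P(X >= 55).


Markov: P(X >= a) <= E[X]/a
P(X >= 55) <= 17/55

17/55


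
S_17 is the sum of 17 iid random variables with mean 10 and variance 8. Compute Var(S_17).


By independence, Var(S_n) = n*Var(X_1) = 17*8 = 136

136


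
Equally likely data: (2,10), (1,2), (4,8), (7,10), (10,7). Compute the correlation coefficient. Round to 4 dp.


Cov(X,Y) = 3.2800, Var(X) = 10.9600, Var(Y) = 8.6400
rho = Cov/(sqrt(VarX)*sqrt(VarY)) = 0.3371

0.3371


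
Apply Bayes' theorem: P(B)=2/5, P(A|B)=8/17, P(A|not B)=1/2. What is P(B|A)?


P(A) = P(A|B)P(B) + P(A|B')P(B') = 8/17*2/5 + 1/2*3/5 = 83/170
P(B|A) = P(A|B)P(B)/P(A) = (16/85)/(83/170) = 32/83

32/83


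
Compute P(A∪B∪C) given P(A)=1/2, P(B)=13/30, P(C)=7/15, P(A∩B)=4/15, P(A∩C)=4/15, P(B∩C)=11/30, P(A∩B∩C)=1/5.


P(A∪B∪C) = P(A)+P(B)+P(C) - P(AB)-P(AC)-P(BC) + P(ABC)
= 1/2+13/30+7/15 - 4/15-4/15-11/30 + 1/5
= 7/10

7/10


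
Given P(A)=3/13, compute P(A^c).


P(A') = 1 - P(A) = 1 - 3/13 = 10/13

10/13


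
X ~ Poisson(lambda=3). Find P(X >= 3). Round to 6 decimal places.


P(X>=3) = 1 - P(X<=2) = 1 - (e^(-3)*3^0/0! + e^(-3)*3^1/1! + e^(-3)*3^2/2!)
≈ 1 - (0.0497870684 + 0.1493612051 + 0.2240418077)
= 1 - 0.4231900812 = 0.5768099188
≈ 0.576810

0.576810


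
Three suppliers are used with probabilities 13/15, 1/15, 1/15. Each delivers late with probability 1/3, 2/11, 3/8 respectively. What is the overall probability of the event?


P(A) = P(A|B1)P(B1) + P(A|B2)P(B2) + P(A|B3)P(B3)
= 1/3*13/15 + 2/11*1/15 + 3/8*1/15
= 13/45 + 2/165 + 1/40 = 1291/3960

1291/3960


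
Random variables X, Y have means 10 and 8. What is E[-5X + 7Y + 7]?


E[-5X + 7Y + 7] = -5*E[X] + 7*E[Y] + 7
= (-5)*(10) + (7)*(8) + (7)
= -50 + 56 + 7 = 13

13


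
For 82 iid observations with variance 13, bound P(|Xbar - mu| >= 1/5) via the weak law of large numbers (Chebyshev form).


Var(Xbar) = Var(X)/n = 13/82
Chebyshev: P(|Xbar-mu| >= 1/5) <= Var(Xbar)/(1/5)^2 = (13/82)/(1/25) = 325/82
Bound exceeds 1, so trivial bound: 1

1


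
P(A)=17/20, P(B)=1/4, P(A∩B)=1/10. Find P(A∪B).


P(A∪B) = P(A) + P(B) - P(A∩B)
= 17/20 + 1/4 - 1/10 = 1

1


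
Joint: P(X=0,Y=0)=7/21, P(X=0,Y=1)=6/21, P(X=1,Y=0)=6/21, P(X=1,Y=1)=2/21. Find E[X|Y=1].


P(Y=1) = 8/21
E[X|Y=1] = (0*6 + 1*2)/8 = 2/8 = 1/4

1/4


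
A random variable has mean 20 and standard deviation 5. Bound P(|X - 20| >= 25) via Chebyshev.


k = 25/5 = 5
Chebyshev: P(|X-mu| >= k*sigma) <= 1/k^2 = 1/5^2 = 1/25

1/25


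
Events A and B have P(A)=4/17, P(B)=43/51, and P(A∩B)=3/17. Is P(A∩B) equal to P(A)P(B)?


P(A)*P(B) = 4/17*43/51 = 172/867
P(A∩B) = 3/17 != 172/867, so not independent

No, A and B are not independent


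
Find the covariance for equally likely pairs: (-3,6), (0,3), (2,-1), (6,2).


E[X]=5/4, E[Y]=5/2, E[XY]=-2
Cov(X,Y) = E[XY] - E[X]E[Y] = -2 - 5/4*5/2 = -41/8

-41/8


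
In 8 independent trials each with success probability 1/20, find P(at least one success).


P(at least one) = 1 - P(none)
P(none) = (1 - 1/20)^8 = (19/20)^8 = 16983563041/25600000000
P(at least one) = 1 - 16983563041/25600000000 = 8616436959/25600000000

8616436959/25600000000


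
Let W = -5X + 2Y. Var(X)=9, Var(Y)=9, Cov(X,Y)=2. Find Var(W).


Var(-5X + 2Y) = (-5)^2*Var(X) + 2^2*Var(Y) + 2*(-5)*2*Cov(X,Y)
= 25*9 + 4*9 - 20*2
= 225 + 36 - 40 = 221

221


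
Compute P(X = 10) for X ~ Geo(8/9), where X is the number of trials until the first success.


P(X=10) = (1-p)^9 * p = (1/9)^9 * 8/9
= 1/387420489 * 8/9 = 8/3486784401

8/3486784401


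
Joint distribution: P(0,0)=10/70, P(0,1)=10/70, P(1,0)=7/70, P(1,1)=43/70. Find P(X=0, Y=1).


Read from table: P(X=0, Y=1) = 10/70 = 1/7

1/7


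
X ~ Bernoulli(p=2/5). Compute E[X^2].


For Bernoulli: X in {0,1}
E[X^2] = 0^2*(1-2/5) + 1^2*2/5 = 2/5

2/5


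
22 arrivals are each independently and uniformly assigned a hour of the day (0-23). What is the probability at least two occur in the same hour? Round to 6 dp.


P(all different) = prod((24-i)/24 for i=0..21) = 0.000000
P(at least one match) = 1 - 0.000000 = 1.000000

1.000000


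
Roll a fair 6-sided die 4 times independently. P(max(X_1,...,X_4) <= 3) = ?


P(max <= 3) = P(all X_i <= 3) = (P(X_1 <= 3))^4
= (3/6)^4 = (1/2)^4 = 1/16

1/16


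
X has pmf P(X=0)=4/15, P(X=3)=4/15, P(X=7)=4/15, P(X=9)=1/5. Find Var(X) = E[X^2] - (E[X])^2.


E[X] = 67/15, E[X^2] = 95/3
Var(X) = E[X^2] - (E[X])^2 = 95/3 - (67/15)^2 = 2636/225

2636/225


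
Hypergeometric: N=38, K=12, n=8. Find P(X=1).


P(X=1) = C(12,1)*C(26,7) / C(38,8)
= 12*657800 / 48903492
= 7893600/48903492 = 59800/370481

59800/370481


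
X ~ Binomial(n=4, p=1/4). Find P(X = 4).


P(X=4) = C(4,4) * p^4 * (1-p)^0
= 1 * 1/256 * 1
= 1/256

1/256


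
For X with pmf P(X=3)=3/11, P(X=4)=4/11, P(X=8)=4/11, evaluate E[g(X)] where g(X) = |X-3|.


E[|X-3|] = sum(g(x)*P(x))
= 0*3/11 + 1*4/11 + 5*4/11
= 24/11

24/11


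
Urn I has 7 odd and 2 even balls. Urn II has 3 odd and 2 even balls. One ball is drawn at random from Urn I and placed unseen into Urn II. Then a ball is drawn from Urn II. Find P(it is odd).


P(transfer odd) = 7/9; P(transfer even) = 2/9
If odd transferred: Urn II has 4 odd of 6, so P(odd|odd moved) = 2/3
If even transferred: Urn II has 3 odd of 6, so P(odd|even moved) = 1/2
By total probability: P(odd) = 7/9*2/3 + 2/9*1/2 = 17/27

17/27


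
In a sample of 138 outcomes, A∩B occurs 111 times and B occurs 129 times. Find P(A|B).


P(A|B) = P(A∩B)/P(B) = (111/138)/(129/138) = 111/129 = 37/43

37/43


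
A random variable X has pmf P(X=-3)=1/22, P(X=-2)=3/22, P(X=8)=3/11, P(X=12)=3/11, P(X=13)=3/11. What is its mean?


E[X] = sum(x * P(x))
= -3*1/22 - 2*3/22 + 8*3/11 + 12*3/11 + 13*3/11
= 189/22

189/22


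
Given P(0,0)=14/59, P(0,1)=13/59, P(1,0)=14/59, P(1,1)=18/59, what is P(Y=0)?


P(Y=0) = P(0,0)+P(1,0) = 14/59 + 14/59 = 28/59

28/59


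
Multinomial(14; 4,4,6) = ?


14! = 87178291200
Denominator: 4!=24 * 4!=24 * 6!=720
Coefficient = 87178291200 / 414720 = 210210

210210


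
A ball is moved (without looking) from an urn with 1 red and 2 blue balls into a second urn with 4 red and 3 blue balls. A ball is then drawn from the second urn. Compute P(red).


P(transfer red) = 1/3; P(transfer blue) = 2/3
If red transferred: Urn II has 5 red of 8, so P(red|red moved) = 5/8
If blue transferred: Urn II has 4 red of 8, so P(red|blue moved) = 1/2
By total probability: P(red) = 1/3*5/8 + 2/3*1/2 = 13/24

13/24


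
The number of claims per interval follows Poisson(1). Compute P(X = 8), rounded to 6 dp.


P(X=8) = e^(-1) * 1^8 / 8!
≈ 0.3678794412 * 1 / 40320
≈ 0.000009

0.000009


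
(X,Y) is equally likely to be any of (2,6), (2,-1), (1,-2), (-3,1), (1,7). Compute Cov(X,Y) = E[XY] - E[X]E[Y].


E[X]=3/5, E[Y]=11/5, E[XY]=12/5
Cov(X,Y) = E[XY] - E[X]E[Y] = 12/5 - 3/5*11/5 = 27/25

27/25


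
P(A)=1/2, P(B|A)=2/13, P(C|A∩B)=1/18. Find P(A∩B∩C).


P(A∩B∩C) = P(A) * P(B|A) * P(C|A∩B)
= 1/2 * 2/13 * 1/18
= 1/13 * 1/18 = 1/234

1/234


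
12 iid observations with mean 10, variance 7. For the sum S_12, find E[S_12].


E[S_n] = n*E[X_1] = 12*10 = 120

120


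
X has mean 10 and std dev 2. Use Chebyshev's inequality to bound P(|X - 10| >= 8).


k = 8/2 = 4
Chebyshev: P(|X-mu| >= k*sigma) <= 1/k^2 = 1/4^2 = 1/16

1/16


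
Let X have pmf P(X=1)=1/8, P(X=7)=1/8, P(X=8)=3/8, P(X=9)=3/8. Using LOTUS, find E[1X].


E[1X] = sum(g(x)*P(x))
= 1*1/8 + 7*1/8 + 8*3/8 + 9*3/8
= 59/8

59/8


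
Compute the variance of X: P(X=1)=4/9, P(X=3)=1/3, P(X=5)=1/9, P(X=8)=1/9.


E[X] = 26/9, E[X^2] = 40/3
Var(X) = E[X^2] - (E[X])^2 = 40/3 - (26/9)^2 = 404/81

404/81


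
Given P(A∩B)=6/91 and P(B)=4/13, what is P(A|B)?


P(A|B) = P(A∩B)/P(B) = (12/182)/(56/182) = 12/56 = 3/14

3/14


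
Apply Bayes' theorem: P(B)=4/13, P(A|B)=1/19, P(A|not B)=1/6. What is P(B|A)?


P(A) = P(A|B)P(B) + P(A|B')P(B') = 1/19*4/13 + 1/6*9/13 = 5/38
P(B|A) = P(A|B)P(B)/P(A) = (4/247)/(5/38) = 8/65

8/65


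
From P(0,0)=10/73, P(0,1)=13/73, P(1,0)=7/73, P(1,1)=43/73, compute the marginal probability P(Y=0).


P(Y=0) = P(0,0)+P(1,0) = 10/73 + 7/73 = 17/73

17/73


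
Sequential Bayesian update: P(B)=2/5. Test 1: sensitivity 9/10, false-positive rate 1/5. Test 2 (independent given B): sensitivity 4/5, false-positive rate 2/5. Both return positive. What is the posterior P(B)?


After test 1: P(+) = 9/10*2/5 + 1/5*3/5 = 12/25
P(B|+) = (9/25)/(12/25) = 3/4
After test 2 (use post1 as new prior): P(+) = 4/5*3/4 + 2/5*1/4 = 7/10
P(B|+,+) = (3/5)/(7/10) = 6/7

6/7


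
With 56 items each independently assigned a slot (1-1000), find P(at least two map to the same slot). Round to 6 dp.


P(all different) = prod((1000-i)/1000 for i=0..55) = 0.208189
P(at least one match) = 1 - 0.208189 = 0.791811

0.791811


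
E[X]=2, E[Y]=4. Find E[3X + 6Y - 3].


E[3X + 6Y - 3] = 3*E[X] + 6*E[Y] - 3
= (3)*(2) + (6)*(4) + (-3)
= 6 + 24 - 3 = 27

27


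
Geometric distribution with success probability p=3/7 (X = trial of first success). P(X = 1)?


P(X=1) = (1-p)^0 * p = (4/7)^0 * 3/7
= 1 * 3/7 = 3/7

3/7


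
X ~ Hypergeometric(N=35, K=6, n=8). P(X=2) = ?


P(X=2) = C(6,2)*C(29,6) / C(35,8)
= 15*475020 / 23535820
= 7125300/23535820 = 1755/5797

1755/5797


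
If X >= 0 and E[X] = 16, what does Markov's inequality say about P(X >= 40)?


Markov: P(X >= a) <= E[X]/a
P(X >= 40) <= 16/40 = 2/5

2/5


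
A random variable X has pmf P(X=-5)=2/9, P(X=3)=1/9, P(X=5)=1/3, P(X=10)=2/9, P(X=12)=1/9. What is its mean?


E[X] = sum(x * P(x))
= -5*2/9 + 3*1/9 + 5*1/3 + 10*2/9 + 12*1/9
= 40/9

40/9


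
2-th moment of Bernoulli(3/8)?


For Bernoulli: X in {0,1}
E[X^2] = 0^2*(1-3/8) + 1^2*3/8 = 3/8

3/8


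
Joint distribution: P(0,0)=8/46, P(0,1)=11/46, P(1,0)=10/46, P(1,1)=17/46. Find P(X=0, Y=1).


Read from table: P(X=0, Y=1) = 11/46

11/46


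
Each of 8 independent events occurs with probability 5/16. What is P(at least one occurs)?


P(at least one) = 1 - P(none)
P(none) = (1 - 5/16)^8 = (11/16)^8 = 214358881/4294967296
P(at least one) = 1 - 214358881/4294967296 = 4080608415/4294967296

4080608415/4294967296


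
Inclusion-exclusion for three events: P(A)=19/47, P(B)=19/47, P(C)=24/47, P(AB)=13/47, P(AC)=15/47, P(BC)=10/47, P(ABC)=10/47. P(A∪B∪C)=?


P(A∪B∪C) = P(A)+P(B)+P(C) - P(AB)-P(AC)-P(BC) + P(ABC)
= 19/47+19/47+24/47 - 13/47-15/47-10/47 + 10/47
= 34/47

34/47


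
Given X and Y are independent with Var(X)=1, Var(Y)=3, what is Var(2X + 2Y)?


Independence => Cov(X,Y)=0
Var(2X + 2Y) = 2^2*Var(X) + 2^2*Var(Y)
= 4*1 + 4*3 = 16

16


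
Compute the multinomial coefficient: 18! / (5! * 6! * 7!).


18! = 6402373705728000
Denominator: 5!=120 * 6!=720 * 7!=5040
Coefficient = 6402373705728000 / 435456000 = 14702688

14702688


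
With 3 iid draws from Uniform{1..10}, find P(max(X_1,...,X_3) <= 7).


P(max <= 7) = P(all X_i <= 7) = (P(X_1 <= 7))^3
= (7/10)^3 = 343/1000

343/1000


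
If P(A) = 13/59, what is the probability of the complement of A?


P(A') = 1 - P(A) = 1 - 13/59 = 46/59

46/59


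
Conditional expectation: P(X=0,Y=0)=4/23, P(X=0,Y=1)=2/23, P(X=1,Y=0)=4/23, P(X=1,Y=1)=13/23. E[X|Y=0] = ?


P(Y=0) = 8/23
E[X|Y=0] = (0*4 + 1*4)/8 = 4/8 = 1/2

1/2


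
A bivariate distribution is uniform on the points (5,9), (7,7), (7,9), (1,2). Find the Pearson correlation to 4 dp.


Cov(X,Y) = 6.0000, Var(X) = 6.0000, Var(Y) = 8.1875
rho = Cov/(sqrt(VarX)*sqrt(VarY)) = 0.8561

0.8561


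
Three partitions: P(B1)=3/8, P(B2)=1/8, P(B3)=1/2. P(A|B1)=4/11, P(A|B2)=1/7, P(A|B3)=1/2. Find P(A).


P(A) = P(A|B1)P(B1) + P(A|B2)P(B2) + P(A|B3)P(B3)
= 4/11*3/8 + 1/7*1/8 + 1/2*1/2
= 3/22 + 1/56 + 1/4 = 249/616

249/616


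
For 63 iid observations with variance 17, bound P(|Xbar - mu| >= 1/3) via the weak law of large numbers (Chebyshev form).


Var(Xbar) = Var(X)/n = 17/63
Chebyshev: P(|Xbar-mu| >= 1/3) <= Var(Xbar)/(1/3)^2 = (17/63)/(1/9) = 17/7
Bound exceeds 1, so trivial bound: 1

1


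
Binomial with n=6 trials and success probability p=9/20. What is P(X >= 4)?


P(X>=4) = P(X=4) + P(X=5) + P(X=6)
= 2381643/12800000 + 1948617/32000000 + 531441/64000000
= 1633689/6400000

1633689/6400000


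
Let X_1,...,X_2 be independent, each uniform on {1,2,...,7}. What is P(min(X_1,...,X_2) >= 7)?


P(min >= 7) = P(all X_i >= 7) = (P(X_1 >= 7))^2
= (1/7)^2 = 1/49

1/49


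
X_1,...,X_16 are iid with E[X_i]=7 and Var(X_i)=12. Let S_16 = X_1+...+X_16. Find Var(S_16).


By independence, Var(S_n) = n*Var(X_1) = 16*12 = 192

192


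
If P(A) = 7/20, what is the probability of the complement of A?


P(A') = 1 - P(A) = 1 - 7/20 = 13/20

13/20


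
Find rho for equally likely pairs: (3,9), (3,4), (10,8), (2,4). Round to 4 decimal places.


Cov(X,Y) = 3.6250, Var(X) = 10.2500, Var(Y) = 5.1875
rho = Cov/(sqrt(VarX)*sqrt(VarY)) = 0.4971

0.4971


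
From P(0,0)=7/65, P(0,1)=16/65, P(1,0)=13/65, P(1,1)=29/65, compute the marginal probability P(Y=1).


P(Y=1) = P(0,1)+P(1,1) = 16/65 + 29/65 = 45/65 = 9/13

9/13


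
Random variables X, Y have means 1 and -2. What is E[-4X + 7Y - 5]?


E[-4X + 7Y - 5] = -4*E[X] + 7*E[Y] - 5
= (-4)*(1) + (7)*(-2) + (-5)
= -4 - 14 - 5 = -23

-23


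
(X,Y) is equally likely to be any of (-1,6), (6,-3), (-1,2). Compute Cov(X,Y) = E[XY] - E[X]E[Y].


E[X]=4/3, E[Y]=5/3, E[XY]=-26/3
Cov(X,Y) = E[XY] - E[X]E[Y] = -26/3 - 4/3*5/3 = -98/9

-98/9


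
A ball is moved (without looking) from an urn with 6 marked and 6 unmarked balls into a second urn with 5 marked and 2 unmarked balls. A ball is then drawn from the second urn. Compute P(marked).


P(transfer marked) = 6/12 = 1/2; P(transfer unmarked) = 1/2
If marked transferred: Urn II has 6 marked of 8, so P(marked|marked moved) = 3/4
If unmarked transferred: Urn II has 5 marked of 8, so P(marked|unmarked moved) = 5/8
By total probability: P(marked) = 1/2*3/4 + 1/2*5/8 = 11/16

11/16


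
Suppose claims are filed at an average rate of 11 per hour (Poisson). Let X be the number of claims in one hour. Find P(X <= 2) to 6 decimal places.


P(X<=2) = e^(-11)*11^0/0! + e^(-11)*11^1/1! + e^(-11)*11^2/2!
≈ 0.0000167017 + 0.0001837187 + 0.0010104529
= 0.0012108733
≈ 0.001211

0.001211


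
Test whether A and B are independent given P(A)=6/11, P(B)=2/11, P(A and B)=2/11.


P(A)*P(B) = 6/11*2/11 = 12/121
P(A∩B) = 2/11 != 12/121, so not independent

No, A and B are not independent


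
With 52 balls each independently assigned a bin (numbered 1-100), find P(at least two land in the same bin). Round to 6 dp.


P(all different) = prod((100-i)/100 for i=0..51) = 0.000000
P(at least one match) = 1 - 0.000000 = 1.000000

1.000000


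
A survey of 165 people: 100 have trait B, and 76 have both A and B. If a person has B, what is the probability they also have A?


P(A|B) = P(A∩B)/P(B) = (76/165)/(100/165) = 76/100 = 19/25

19/25


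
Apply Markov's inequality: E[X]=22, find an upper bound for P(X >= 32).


Markov: P(X >= a) <= E[X]/a
P(X >= 32) <= 22/32 = 11/16

11/16


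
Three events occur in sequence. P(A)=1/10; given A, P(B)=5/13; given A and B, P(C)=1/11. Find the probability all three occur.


P(A∩B∩C) = P(A) * P(B|A) * P(C|A∩B)
= 1/10 * 5/13 * 1/11
= 1/26 * 1/11 = 1/286

1/286


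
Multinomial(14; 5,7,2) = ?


14! = 87178291200
Denominator: 5!=120 * 7!=5040 * 2!=2
Coefficient = 87178291200 / 1209600 = 72072

72072


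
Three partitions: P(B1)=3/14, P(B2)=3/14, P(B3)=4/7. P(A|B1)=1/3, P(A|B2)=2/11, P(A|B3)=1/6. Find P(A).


P(A) = P(A|B1)P(B1) + P(A|B2)P(B2) + P(A|B3)P(B3)
= 1/3*3/14 + 2/11*3/14 + 1/6*4/7
= 1/14 + 3/77 + 2/21 = 95/462

95/462


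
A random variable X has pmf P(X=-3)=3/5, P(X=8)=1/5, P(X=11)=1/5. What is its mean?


E[X] = sum(x * P(x))
= -3*3/5 + 8*1/5 + 11*1/5
= 2

2


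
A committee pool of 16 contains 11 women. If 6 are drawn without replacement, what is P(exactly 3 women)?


P(X=3) = C(11,3)*C(5,3) / C(16,6)
= 165*10 / 8008
= 1650/8008 = 75/364

75/364


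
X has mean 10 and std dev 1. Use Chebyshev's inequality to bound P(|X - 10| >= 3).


k = 3/1 = 3
Chebyshev: P(|X-mu| >= k*sigma) <= 1/k^2 = 1/3^2 = 1/9

1/9


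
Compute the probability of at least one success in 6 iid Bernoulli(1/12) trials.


P(at least one) = 1 - P(none)
P(none) = (1 - 1/12)^6 = (11/12)^6 = 1771561/2985984
P(at least one) = 1 - 1771561/2985984 = 1214423/2985984

1214423/2985984


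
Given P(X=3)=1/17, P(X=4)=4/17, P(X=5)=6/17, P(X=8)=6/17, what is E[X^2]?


E[X^2] = sum(g(x)*P(x))
= 9*1/17 + 16*4/17 + 25*6/17 + 64*6/17
= 607/17

607/17


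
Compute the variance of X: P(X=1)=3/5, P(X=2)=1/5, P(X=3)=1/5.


E[X] = 8/5, E[X^2] = 16/5
Var(X) = E[X^2] - (E[X])^2 = 16/5 - (8/5)^2 = 16/25

16/25


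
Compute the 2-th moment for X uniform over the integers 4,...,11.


E[X^2] = (1/8) * sum(x^2 for x=4..11)
= 492/8 = 123/2

123/2


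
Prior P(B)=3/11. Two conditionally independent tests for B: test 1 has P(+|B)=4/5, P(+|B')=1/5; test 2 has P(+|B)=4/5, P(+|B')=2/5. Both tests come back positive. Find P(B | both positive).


After test 1: P(+) = 4/5*3/11 + 1/5*8/11 = 4/11
P(B|+) = (12/55)/(4/11) = 3/5
After test 2 (use post1 as new prior): P(+) = 4/5*3/5 + 2/5*2/5 = 16/25
P(B|+,+) = (12/25)/(16/25) = 3/4

3/4


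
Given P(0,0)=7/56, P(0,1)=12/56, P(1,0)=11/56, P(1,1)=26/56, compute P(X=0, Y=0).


Read from table: P(X=0, Y=0) = 7/56 = 1/8

1/8


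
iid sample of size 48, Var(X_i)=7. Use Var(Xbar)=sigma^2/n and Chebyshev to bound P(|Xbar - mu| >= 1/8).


Var(Xbar) = Var(X)/n = 7/48
Chebyshev: P(|Xbar-mu| >= 1/8) <= Var(Xbar)/(1/8)^2 = (7/48)/(1/64) = 28/3
Bound exceeds 1, so trivial bound: 1

1


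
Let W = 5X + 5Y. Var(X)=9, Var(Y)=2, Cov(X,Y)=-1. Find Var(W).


Var(5X + 5Y) = 5^2*Var(X) + 5^2*Var(Y) + 2*5*5*Cov(X,Y)
= 25*9 + 25*2 + 50*(-1)
= 225 + 50 - 50 = 225

225


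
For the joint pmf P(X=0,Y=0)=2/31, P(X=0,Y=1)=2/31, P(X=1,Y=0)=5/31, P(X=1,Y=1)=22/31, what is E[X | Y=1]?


P(Y=1) = 24/31
E[X|Y=1] = (0*2 + 1*22)/24 = 22/24 = 11/12

11/12


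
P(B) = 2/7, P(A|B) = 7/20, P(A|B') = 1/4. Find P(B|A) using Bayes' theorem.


P(A) = P(A|B)P(B) + P(A|B')P(B') = 7/20*2/7 + 1/4*5/7 = 39/140
P(B|A) = P(A|B)P(B)/P(A) = (1/10)/(39/140) = 14/39

14/39


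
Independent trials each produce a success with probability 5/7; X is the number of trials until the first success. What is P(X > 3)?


P(X > 3) = P(first 3 trials all fail) = (1-p)^3 = (2/7)^3 = 8/343

8/343


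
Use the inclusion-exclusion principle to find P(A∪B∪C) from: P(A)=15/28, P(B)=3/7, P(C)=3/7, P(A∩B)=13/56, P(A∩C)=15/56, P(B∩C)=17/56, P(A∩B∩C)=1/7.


P(A∪B∪C) = P(A)+P(B)+P(C) - P(AB)-P(AC)-P(BC) + P(ABC)
= 15/28+3/7+3/7 - 13/56-15/56-17/56 + 1/7
= 41/56

41/56


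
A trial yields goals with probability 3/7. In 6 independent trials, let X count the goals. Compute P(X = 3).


P(X=3) = C(6,3) * p^3 * (1-p)^3
= 20 * 27/343 * 64/343
= 34560/117649

34560/117649


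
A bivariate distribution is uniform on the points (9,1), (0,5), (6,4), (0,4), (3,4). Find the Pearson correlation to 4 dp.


Cov(X,Y) = -3.9600, Var(X) = 12.2400, Var(Y) = 1.8400
rho = Cov/(sqrt(VarX)*sqrt(VarY)) = -0.8344

-0.8344


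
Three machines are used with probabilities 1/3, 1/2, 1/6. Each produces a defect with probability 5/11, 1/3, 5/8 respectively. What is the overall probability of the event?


P(A) = P(A|B1)P(B1) + P(A|B2)P(B2) + P(A|B3)P(B3)
= 5/11*1/3 + 1/3*1/2 + 5/8*1/6
= 5/33 + 1/6 + 5/48 = 223/528

223/528


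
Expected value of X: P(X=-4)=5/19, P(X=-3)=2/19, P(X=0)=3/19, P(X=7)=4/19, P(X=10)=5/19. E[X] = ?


E[X] = sum(x * P(x))
= -4*5/19 - 3*2/19 + 0*3/19 + 7*4/19 + 10*5/19
= 52/19

52/19


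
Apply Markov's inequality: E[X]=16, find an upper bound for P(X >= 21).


Markov: P(X >= a) <= E[X]/a
P(X >= 21) <= 16/21

16/21


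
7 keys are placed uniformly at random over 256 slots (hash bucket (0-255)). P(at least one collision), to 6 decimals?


P(all different) = prod((256-i)/256 for i=0..6) = 0.920596
P(at least one match) = 1 - 0.920596 = 0.079404

0.079404


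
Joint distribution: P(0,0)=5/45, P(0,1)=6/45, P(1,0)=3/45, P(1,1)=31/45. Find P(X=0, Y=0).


Read from table: P(X=0, Y=0) = 5/45 = 1/9

1/9


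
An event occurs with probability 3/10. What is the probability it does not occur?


P(A') = 1 - P(A) = 1 - 3/10 = 7/10

7/10


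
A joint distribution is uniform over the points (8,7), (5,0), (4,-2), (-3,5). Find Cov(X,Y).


E[X]=7/2, E[Y]=5/2, E[XY]=33/4
Cov(X,Y) = E[XY] - E[X]E[Y] = 33/4 - 7/2*5/2 = -1/2

-1/2


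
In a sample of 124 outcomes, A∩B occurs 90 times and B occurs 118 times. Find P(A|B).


P(A|B) = P(A∩B)/P(B) = (90/124)/(118/124) = 90/118 = 45/59

45/59


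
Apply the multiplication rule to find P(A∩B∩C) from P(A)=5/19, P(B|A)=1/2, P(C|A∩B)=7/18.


P(A∩B∩C) = P(A) * P(B|A) * P(C|A∩B)
= 5/19 * 1/2 * 7/18
= 5/38 * 7/18 = 35/684

35/684


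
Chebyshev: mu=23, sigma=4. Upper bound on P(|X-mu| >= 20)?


k = 20/4 = 5
Chebyshev: P(|X-mu| >= k*sigma) <= 1/k^2 = 1/5^2 = 1/25

1/25


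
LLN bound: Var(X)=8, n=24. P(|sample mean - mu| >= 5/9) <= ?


Var(Xbar) = Var(X)/n = 8/24
Chebyshev: P(|Xbar-mu| >= 5/9) <= Var(Xbar)/(5/9)^2 = (1/3)/(25/81) = 27/25
Bound exceeds 1, so trivial bound: 1

1


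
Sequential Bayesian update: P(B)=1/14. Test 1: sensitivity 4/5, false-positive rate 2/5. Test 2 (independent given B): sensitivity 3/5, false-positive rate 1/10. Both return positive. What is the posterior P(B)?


After test 1: P(+) = 4/5*1/14 + 2/5*13/14 = 3/7
P(B|+) = (2/35)/(3/7) = 2/15
After test 2 (use post1 as new prior): P(+) = 3/5*2/15 + 1/10*13/15 = 1/6
P(B|+,+) = (2/25)/(1/6) = 12/25

12/25


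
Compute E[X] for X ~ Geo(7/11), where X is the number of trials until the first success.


For geometric (trials until first success), E[X] = 1/p = 1/(7/11) = 11/7

11/7


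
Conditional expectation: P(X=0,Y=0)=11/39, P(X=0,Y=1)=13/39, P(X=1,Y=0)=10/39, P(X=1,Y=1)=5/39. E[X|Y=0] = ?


P(Y=0) = 21/39
E[X|Y=0] = (0*11 + 1*10)/21 = 10/21

10/21


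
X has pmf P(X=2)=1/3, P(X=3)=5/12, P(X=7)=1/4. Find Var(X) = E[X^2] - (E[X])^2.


E[X] = 11/3, E[X^2] = 52/3
Var(X) = E[X^2] - (E[X])^2 = 52/3 - (11/3)^2 = 35/9

35/9


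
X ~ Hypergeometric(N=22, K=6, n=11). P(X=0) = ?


P(X=0) = C(6,0)*C(16,11) / C(22,11)
= 1*4368 / 705432
= 4368/705432 = 2/323

2/323


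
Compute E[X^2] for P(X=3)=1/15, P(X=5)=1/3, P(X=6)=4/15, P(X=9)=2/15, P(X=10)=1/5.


E[X^2] = sum(g(x)*P(x))
= 9*1/15 + 25*1/3 + 36*4/15 + 81*2/15 + 100*1/5
= 148/3

148/3


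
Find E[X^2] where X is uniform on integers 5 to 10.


E[X^2] = (1/6) * sum(x^2 for x=5..10)
= 355/6

355/6


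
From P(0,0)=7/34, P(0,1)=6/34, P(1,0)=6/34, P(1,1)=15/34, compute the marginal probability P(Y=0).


P(Y=0) = P(0,0)+P(1,0) = 7/34 + 6/34 = 13/34

13/34


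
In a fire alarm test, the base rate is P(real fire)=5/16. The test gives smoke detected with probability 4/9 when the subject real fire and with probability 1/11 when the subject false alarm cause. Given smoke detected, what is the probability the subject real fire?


P(A) = P(A|B)P(B) + P(A|B')P(B') = 4/9*5/16 + 1/11*11/16 = 29/144
P(B|A) = P(A|B)P(B)/P(A) = (5/36)/(29/144) = 20/29

20/29


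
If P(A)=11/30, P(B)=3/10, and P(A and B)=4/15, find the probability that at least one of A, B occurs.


P(A∪B) = P(A) + P(B) - P(A∩B)
= 11/30 + 3/10 - 4/15 = 2/5

2/5


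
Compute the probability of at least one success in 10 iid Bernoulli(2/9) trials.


P(at least one) = 1 - P(none)
P(none) = (1 - 2/9)^10 = (7/9)^10 = 282475249/3486784401
P(at least one) = 1 - 282475249/3486784401 = 3204309152/3486784401

3204309152/3486784401


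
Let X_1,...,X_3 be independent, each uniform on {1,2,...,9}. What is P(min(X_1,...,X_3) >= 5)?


P(min >= 5) = P(all X_i >= 5) = (P(X_1 >= 5))^3
= (5/9)^3 = 125/729

125/729


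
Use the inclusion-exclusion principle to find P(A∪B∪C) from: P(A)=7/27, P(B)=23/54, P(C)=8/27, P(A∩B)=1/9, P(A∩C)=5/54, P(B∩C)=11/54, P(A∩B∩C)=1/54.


P(A∪B∪C) = P(A)+P(B)+P(C) - P(AB)-P(AC)-P(BC) + P(ABC)
= 7/27+23/54+8/27 - 1/9-5/54-11/54 + 1/54
= 16/27

16/27


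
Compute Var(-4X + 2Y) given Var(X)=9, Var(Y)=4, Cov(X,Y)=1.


Var(-4X + 2Y) = (-4)^2*Var(X) + 2^2*Var(Y) + 2*(-4)*2*Cov(X,Y)
= 16*9 + 4*4 - 16*1
= 144 + 16 - 16 = 144

144


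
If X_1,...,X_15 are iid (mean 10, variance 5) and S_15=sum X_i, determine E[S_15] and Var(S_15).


E[S_n] = n*mu = 15*10 = 150
Var(S_n) = n*sigma^2 = 15*5 = 75

E[S_15]=150, Var(S_15)=75


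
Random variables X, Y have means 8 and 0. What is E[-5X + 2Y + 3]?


E[-5X + 2Y + 3] = -5*E[X] + 2*E[Y] + 3
= (-5)*(8) + (2)*(0) + (3)
= -40 + 0 + 3 = -37

-37


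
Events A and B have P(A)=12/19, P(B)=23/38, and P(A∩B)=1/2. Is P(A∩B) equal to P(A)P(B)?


P(A)*P(B) = 12/19*23/38 = 138/361
P(A∩B) = 1/2 != 138/361, so not independent

No, A and B are not independent


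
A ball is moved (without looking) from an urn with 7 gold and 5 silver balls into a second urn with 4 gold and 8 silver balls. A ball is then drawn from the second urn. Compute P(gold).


P(transfer gold) = 7/12; P(transfer silver) = 5/12
If gold transferred: Urn II has 5 gold of 13, so P(gold|gold moved) = 5/13
If silver transferred: Urn II has 4 gold of 13, so P(gold|silver moved) = 4/13
By total probability: P(gold) = 7/12*5/13 + 5/12*4/13 = 55/156

55/156


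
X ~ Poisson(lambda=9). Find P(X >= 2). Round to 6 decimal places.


P(X>=2) = 1 - P(X<=1) = 1 - (e^(-9)*9^0/0! + e^(-9)*9^1/1!)
≈ 1 - (0.0001234098 + 0.0011106882)
= 1 - 0.0012340980 = 0.9987659020
≈ 0.998766

0.998766


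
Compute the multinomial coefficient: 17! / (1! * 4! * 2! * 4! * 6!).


17! = 355687428096000
Denominator: 1!=1 * 4!=24 * 2!=2 * 4!=24 * 6!=720
Coefficient = 355687428096000 / 829440 = 428828400

428828400


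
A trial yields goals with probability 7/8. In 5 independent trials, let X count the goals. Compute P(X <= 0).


P(X<=0) = P(X=0)
= 1/32768
= 1/32768

1/32768


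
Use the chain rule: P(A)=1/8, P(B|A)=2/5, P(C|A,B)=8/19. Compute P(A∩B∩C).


P(A∩B∩C) = P(A) * P(B|A) * P(C|A∩B)
= 1/8 * 2/5 * 8/19
= 1/20 * 8/19 = 2/95

2/95


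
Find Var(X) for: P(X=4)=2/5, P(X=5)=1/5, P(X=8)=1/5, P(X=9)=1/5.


E[X] = 6, E[X^2] = 202/5
Var(X) = E[X^2] - (E[X])^2 = 202/5 - (6)^2 = 22/5

22/5


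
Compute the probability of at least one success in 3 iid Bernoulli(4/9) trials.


P(at least one) = 1 - P(none)
P(none) = (1 - 4/9)^3 = (5/9)^3 = 125/729
P(at least one) = 1 - 125/729 = 604/729

604/729


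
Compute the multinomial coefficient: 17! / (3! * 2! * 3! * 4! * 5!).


17! = 355687428096000
Denominator: 3!=6 * 2!=2 * 3!=6 * 4!=24 * 5!=120
Coefficient = 355687428096000 / 207360 = 1715313600

1715313600


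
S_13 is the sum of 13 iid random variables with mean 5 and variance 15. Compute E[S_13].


E[S_n] = n*E[X_1] = 13*5 = 65

65


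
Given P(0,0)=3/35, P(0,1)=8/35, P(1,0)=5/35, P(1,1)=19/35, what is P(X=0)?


P(X=0) = P(0,0)+P(0,1) = 3/35 + 8/35 = 11/35

11/35


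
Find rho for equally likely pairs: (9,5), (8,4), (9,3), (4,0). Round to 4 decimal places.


Cov(X,Y) = 3.5000, Var(X) = 4.2500, Var(Y) = 3.5000
rho = Cov/(sqrt(VarX)*sqrt(VarY)) = 0.9075

0.9075


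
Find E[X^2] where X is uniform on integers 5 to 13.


E[X^2] = (1/9) * sum(x^2 for x=5..13)
= 789/9 = 263/3

263/3


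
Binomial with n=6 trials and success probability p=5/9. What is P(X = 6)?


P(X=6) = C(6,6) * p^6 * (1-p)^0
= 1 * 15625/531441 * 1
= 15625/531441

15625/531441


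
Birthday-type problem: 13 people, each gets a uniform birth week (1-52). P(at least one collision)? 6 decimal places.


P(all different) = prod((52-i)/52 for i=0..12) = 0.194545
P(at least one match) = 1 - 0.194545 = 0.805455

0.805455


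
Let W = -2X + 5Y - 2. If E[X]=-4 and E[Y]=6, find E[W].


E[-2X + 5Y - 2] = -2*E[X] + 5*E[Y] - 2
= (-2)*(-4) + (5)*(6) + (-2)
= 8 + 30 - 2 = 36

36


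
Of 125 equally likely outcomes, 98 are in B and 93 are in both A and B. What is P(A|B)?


P(A|B) = P(A∩B)/P(B) = (93/125)/(98/125) = 93/98

93/98


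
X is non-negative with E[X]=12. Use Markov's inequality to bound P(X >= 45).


Markov: P(X >= a) <= E[X]/a
P(X >= 45) <= 12/45 = 4/15

4/15


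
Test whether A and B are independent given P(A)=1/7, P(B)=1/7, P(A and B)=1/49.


P(A)*P(B) = 1/7*1/7 = 1/49
P(A∩B) = 1/49, which equals P(A)P(B), so independent

Yes, A and B are independent


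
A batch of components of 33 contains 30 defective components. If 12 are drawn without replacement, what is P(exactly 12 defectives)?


P(X=12) = C(30,12)*C(3,0) / C(33,12)
= 86493225*1 / 354817320
= 86493225/354817320 = 665/2728

665/2728


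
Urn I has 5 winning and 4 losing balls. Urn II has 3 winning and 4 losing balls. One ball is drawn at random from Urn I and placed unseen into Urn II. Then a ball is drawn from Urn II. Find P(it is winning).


P(transfer winning) = 5/9; P(transfer losing) = 4/9
If winning transferred: Urn II has 4 winning of 8, so P(winning|winning moved) = 1/2
If losing transferred: Urn II has 3 winning of 8, so P(winning|losing moved) = 3/8
By total probability: P(winning) = 5/9*1/2 + 4/9*3/8 = 4/9

4/9


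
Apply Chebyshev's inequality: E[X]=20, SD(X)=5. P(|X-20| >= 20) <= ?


k = 20/5 = 4
Chebyshev: P(|X-mu| >= k*sigma) <= 1/k^2 = 1/4^2 = 1/16

1/16


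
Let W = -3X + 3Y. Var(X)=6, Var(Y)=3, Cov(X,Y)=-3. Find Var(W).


Var(-3X + 3Y) = (-3)^2*Var(X) + 3^2*Var(Y) + 2*(-3)*3*Cov(X,Y)
= 9*6 + 9*3 - 18*(-3)
= 54 + 27 + 54 = 135

135


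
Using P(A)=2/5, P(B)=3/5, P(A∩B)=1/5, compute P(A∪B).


P(A∪B) = P(A) + P(B) - P(A∩B)
= 2/5 + 3/5 - 1/5 = 4/5

4/5


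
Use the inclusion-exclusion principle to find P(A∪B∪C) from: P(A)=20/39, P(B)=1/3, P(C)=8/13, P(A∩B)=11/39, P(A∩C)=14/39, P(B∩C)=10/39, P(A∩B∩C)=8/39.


P(A∪B∪C) = P(A)+P(B)+P(C) - P(AB)-P(AC)-P(BC) + P(ABC)
= 20/39+1/3+8/13 - 11/39-14/39-10/39 + 8/39
= 10/13

10/13


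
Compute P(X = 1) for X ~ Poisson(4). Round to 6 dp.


P(X=1) = e^(-4) * 4^1 / 1!
≈ 0.01831563889 * 4 / 1
≈ 0.073263

0.073263


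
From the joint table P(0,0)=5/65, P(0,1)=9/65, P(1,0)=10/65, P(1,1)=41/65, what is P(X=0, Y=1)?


Read from table: P(X=0, Y=1) = 9/65

9/65


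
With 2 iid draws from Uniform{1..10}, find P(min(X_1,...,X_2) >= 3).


P(min >= 3) = P(all X_i >= 3) = (P(X_1 >= 3))^2
= (8/10)^2 = (4/5)^2 = 16/25

16/25


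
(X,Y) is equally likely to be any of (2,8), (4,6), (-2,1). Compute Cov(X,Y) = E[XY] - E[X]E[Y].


E[X]=4/3, E[Y]=5, E[XY]=38/3
Cov(X,Y) = E[XY] - E[X]E[Y] = 38/3 - 4/3*5 = 6

6


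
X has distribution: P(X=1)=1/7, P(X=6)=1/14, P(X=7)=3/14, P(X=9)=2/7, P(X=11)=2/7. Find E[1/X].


E[1/X] = sum(g(x)*P(x))
= 1*1/7 + 1/6*1/14 + 1/7*3/14 + 1/9*2/7 + 1/11*2/7
= 4717/19404

4717/19404


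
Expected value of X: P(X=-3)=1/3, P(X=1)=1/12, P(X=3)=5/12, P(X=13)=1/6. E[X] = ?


E[X] = sum(x * P(x))
= -3*1/3 + 1*1/12 + 3*5/12 + 13*1/6
= 5/2

5/2


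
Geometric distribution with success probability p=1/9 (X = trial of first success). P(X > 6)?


P(X > 6) = P(first 6 trials all fail) = (1-p)^6 = (8/9)^6 = 262144/531441

262144/531441


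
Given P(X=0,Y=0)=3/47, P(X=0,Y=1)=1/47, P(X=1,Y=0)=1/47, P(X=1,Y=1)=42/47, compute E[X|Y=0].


P(Y=0) = 4/47
E[X|Y=0] = (0*3 + 1*1)/4 = 1/4

1/4


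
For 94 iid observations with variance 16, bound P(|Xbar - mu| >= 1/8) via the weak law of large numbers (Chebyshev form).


Var(Xbar) = Var(X)/n = 16/94
Chebyshev: P(|Xbar-mu| >= 1/8) <= Var(Xbar)/(1/8)^2 = (8/47)/(1/64) = 512/47
Bound exceeds 1, so trivial bound: 1

1


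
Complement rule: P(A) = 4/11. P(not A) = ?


P(A') = 1 - P(A) = 1 - 4/11 = 7/11

7/11


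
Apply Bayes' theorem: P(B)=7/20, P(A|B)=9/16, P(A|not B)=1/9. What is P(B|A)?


P(A) = P(A|B)P(B) + P(A|B')P(B') = 9/16*7/20 + 1/9*13/20 = 155/576
P(B|A) = P(A|B)P(B)/P(A) = (63/320)/(155/576) = 567/775

567/775


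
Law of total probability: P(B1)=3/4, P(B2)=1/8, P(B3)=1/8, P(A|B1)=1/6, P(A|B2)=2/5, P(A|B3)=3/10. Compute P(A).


P(A) = P(A|B1)P(B1) + P(A|B2)P(B2) + P(A|B3)P(B3)
= 1/6*3/4 + 2/5*1/8 + 3/10*1/8
= 1/8 + 1/20 + 3/80 = 17/80

17/80
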